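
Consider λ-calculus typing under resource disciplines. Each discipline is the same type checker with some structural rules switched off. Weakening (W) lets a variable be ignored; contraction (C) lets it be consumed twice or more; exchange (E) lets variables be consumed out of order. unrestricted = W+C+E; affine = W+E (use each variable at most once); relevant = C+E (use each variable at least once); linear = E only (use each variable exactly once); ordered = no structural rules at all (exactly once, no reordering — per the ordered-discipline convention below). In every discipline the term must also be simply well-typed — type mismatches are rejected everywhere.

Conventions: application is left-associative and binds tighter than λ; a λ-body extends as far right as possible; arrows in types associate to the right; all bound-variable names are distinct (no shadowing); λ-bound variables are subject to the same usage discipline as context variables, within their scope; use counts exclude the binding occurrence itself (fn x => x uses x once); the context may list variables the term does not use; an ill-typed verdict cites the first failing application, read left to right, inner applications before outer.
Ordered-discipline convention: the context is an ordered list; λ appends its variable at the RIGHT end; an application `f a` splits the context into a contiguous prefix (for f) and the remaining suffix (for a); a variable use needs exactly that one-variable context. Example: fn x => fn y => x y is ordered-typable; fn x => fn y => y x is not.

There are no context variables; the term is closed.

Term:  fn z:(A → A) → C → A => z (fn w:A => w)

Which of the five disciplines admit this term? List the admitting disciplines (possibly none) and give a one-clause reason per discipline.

admitting disciplines: ordered, linear, affine, relevant, unrestricted
usage: z [bound]: 1×; w [bound]: 1×
uses in reading order: z, w
typing: well-typed — term : ((A → A) → C → A) → C → A
ordered: ✓ — z, w once each; derivable with no W/C/E
linear: ✓ — z, w: one use apiece
affine: ✓ — z, w: no repeats, contraction unneeded
relevant: ✓ — every one of z, w appears
unrestricted: ✓ — type-checks (((A → A) → C → A) → C → A) and nothing is barred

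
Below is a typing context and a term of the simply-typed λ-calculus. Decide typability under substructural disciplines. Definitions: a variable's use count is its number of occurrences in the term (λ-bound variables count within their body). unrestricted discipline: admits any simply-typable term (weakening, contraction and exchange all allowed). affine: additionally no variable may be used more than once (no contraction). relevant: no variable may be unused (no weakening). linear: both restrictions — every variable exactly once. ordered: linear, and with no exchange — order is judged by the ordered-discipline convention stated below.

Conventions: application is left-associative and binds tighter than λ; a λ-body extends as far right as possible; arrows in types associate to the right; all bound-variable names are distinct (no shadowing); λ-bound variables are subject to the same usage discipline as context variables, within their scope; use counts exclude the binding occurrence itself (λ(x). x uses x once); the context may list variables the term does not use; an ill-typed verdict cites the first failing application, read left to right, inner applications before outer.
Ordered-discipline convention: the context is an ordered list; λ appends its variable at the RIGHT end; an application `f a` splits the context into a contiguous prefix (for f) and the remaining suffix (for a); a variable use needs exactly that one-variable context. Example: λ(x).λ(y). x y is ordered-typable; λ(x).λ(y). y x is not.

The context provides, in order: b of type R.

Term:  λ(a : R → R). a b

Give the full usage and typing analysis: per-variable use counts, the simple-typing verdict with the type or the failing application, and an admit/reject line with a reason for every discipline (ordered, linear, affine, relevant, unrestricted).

counts: b: 1; a [bound]: 1
uses in reading order: a, b
typing: well-typed at (R → R) → R
ordered ✗ (no contiguous prefix/suffix split fits a, b)
linear ✓ (single use per variable (b, a))
affine ✓ (at most one use each (b, a))
relevant ✓ (b, a: all used, weakening unneeded)
unrestricted ✓ (typability at (R → R) → R is all that's needed)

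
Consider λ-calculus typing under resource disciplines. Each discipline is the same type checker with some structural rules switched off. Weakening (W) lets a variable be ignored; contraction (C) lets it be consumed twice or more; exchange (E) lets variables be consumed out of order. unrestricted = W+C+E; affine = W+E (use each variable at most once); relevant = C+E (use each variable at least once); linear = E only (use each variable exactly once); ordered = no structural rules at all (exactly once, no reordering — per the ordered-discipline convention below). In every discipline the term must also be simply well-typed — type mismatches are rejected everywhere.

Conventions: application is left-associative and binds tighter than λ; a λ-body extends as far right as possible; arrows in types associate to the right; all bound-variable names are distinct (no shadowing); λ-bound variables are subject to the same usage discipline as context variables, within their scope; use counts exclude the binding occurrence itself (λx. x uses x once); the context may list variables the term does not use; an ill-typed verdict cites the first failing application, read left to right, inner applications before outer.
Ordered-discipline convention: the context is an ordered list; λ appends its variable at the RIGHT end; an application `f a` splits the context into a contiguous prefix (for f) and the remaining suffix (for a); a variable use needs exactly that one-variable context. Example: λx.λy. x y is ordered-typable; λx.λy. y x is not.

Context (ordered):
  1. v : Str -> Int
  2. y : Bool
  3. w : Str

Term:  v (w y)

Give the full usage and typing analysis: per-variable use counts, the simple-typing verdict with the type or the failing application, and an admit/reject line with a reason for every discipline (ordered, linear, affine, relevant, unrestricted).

use counts: v ×1, y ×1, w ×1
order of uses: v, w, y
typing: ill-typed: non-arrow in function slot: Str
ordered: ✗ — not simply typable
linear: ✗ — fails simple typing
affine: ✗ — a type mismatch blocks all five
relevant: ✗ — the type mismatch rejects it
unrestricted: ✗ — not simply typable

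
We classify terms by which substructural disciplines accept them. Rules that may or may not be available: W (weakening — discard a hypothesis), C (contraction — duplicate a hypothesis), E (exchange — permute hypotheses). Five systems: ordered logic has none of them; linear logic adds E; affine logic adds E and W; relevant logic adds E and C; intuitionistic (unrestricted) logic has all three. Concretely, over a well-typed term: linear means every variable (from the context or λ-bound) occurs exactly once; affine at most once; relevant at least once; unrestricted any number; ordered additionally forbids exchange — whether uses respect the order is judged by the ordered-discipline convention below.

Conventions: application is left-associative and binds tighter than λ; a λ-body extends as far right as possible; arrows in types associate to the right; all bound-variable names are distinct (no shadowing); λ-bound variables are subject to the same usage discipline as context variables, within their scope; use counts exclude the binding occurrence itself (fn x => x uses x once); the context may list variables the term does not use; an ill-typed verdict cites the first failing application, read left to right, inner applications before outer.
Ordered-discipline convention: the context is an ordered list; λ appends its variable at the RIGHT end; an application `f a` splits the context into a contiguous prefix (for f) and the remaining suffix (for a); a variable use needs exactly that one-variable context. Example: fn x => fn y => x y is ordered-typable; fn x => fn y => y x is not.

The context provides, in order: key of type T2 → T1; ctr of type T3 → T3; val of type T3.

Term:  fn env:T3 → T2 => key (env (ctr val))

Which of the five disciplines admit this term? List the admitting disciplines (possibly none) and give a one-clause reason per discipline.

accepted by: linear, affine, relevant, unrestricted
counts: key ×1, ctr ×1, val ×1, env (bound) ×1
uses in reading order: key, env, ctr, val
typing: well-typed at (T3 → T2) → T1
ordered: ✗ — no ordered split (uses run key, env, ctr, val)
linear: ✓ — exactly-once usage across key, ctr, val, env
affine: ✓ — key, ctr, val, env: no repeats, contraction unneeded
relevant: ✓ — every one of key, ctr, val, env appears
unrestricted: ✓ — type-checks ((T3 → T2) → T1) and nothing is barred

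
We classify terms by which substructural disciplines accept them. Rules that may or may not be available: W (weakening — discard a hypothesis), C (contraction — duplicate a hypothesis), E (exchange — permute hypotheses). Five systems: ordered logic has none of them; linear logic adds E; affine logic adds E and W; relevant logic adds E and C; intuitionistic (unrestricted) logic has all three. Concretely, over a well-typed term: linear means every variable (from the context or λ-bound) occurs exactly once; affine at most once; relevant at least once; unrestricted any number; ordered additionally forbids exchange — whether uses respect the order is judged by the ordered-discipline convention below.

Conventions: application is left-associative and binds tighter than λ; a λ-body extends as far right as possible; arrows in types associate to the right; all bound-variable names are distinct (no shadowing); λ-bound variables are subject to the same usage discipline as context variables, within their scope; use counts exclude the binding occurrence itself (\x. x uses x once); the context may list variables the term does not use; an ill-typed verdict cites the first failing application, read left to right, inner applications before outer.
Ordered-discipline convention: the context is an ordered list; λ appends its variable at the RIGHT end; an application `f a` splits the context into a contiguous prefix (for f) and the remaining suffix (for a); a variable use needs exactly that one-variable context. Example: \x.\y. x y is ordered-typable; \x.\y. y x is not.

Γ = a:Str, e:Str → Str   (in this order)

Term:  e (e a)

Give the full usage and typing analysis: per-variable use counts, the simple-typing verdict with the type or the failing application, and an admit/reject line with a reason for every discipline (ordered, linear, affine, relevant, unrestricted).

use counts: a=1; e=2
left-to-right use order: e, e, a
typing: well-typed — term : Str
ordered: ✗ — needs contraction — e ×2
linear: ✗ — needs contraction — e ×2
affine: ✗ — needs contraction — e ×2
relevant: ✓ — every one of a, e appears
unrestricted: ✓ — typability at Str is all that's needed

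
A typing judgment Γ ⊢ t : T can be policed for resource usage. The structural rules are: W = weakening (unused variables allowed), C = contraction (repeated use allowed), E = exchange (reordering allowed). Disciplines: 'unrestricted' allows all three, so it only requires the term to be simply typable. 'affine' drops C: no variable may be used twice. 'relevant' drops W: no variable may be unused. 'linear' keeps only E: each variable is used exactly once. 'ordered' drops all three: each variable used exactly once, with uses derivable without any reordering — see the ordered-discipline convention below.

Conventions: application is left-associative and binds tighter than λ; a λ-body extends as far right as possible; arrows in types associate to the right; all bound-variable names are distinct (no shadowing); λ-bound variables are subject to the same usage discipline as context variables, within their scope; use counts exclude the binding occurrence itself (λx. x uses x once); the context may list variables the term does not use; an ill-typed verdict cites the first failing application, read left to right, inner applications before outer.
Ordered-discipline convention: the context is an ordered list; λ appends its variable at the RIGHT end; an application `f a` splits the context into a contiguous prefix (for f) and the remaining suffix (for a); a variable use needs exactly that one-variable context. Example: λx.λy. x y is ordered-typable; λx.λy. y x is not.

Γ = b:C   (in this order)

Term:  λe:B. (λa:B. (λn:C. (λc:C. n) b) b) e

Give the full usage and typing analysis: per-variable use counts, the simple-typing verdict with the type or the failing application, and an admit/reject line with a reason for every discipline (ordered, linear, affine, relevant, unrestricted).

variable uses: b: 2, e (bound): 1, a (bound): 0, n (bound): 1, c (bound): 0
use order (left to right): n, b, b, e
typing: ✓ — B → C
ordered: ✗ — needs contraction — b ×2; a, c never used (weakening)
linear: ✗ — needs contraction — b ×2; a, c never used (weakening)
affine: ✗ — needs contraction — b ×2
relevant: ✗ — a, c never used (weakening)
unrestricted: ✓ — well-typed at B → C; no restrictions here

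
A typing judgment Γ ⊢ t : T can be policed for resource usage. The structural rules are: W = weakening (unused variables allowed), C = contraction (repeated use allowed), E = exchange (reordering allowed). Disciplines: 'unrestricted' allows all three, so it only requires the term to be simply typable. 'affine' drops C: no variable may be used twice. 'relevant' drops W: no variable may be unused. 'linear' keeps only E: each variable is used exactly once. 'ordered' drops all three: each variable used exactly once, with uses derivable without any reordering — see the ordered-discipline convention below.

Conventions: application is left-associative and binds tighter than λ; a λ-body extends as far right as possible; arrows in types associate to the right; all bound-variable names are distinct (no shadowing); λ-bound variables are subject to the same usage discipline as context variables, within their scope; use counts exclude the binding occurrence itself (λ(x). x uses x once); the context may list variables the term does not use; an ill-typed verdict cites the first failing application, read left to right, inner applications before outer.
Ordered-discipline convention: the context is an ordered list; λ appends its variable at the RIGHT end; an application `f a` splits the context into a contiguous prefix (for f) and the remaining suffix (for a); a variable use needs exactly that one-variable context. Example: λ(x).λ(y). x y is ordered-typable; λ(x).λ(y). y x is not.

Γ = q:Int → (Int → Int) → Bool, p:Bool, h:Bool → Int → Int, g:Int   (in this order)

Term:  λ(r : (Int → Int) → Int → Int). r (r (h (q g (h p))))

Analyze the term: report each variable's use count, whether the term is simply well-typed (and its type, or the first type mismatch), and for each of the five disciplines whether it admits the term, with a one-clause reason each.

counts: q=1; p=1; h=2; g=1; r [bound]=2
use order (left to right): r, r, h, q, g, h, p
typing: well-typed — term : ((Int → Int) → Int → Int) → Int → Int
ordered: ✗ — repeated use of h ×2, r ×2
linear: ✗ — repeated use of h ×2, r ×2
affine: ✗ — repeated use of h ×2, r ×2
relevant: ✓ — every one of q, p, h, g, r appears
unrestricted: ✓ — simply typable at ((Int → Int) → Int → Int) → Int → Int; W, C, E all held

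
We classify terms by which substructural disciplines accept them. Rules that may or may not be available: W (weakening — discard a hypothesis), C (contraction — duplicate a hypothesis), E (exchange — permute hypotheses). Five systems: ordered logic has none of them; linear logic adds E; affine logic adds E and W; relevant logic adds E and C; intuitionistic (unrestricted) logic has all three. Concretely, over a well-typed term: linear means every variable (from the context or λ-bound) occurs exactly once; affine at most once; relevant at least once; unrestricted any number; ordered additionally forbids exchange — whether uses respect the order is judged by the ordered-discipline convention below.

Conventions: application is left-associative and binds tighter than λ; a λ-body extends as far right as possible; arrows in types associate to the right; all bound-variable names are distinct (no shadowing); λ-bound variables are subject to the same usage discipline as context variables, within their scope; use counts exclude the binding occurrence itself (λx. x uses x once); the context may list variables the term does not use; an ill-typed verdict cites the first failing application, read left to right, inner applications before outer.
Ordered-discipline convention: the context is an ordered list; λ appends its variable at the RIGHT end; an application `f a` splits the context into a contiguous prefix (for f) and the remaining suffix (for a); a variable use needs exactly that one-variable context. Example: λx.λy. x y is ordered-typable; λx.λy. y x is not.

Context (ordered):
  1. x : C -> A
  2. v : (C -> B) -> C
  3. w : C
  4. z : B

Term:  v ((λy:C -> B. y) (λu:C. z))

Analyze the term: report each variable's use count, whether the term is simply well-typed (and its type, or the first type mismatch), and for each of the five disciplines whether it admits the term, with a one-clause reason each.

variable uses: x ×0, v ×1, w ×0, z ×1, y [bound] ×1, u [bound] ×0
left-to-right use order: v, y, z
typing: well-typed at C
ordered: ✗, unused: x, w, u — weakening required
linear: ✗, unused: x, w, u — weakening required
affine: ✓, no duplicate uses among x, v, w, z, y, u
relevant: ✗, unused: x, w, u — weakening required
unrestricted: ✓, well-typed at C; no restrictions here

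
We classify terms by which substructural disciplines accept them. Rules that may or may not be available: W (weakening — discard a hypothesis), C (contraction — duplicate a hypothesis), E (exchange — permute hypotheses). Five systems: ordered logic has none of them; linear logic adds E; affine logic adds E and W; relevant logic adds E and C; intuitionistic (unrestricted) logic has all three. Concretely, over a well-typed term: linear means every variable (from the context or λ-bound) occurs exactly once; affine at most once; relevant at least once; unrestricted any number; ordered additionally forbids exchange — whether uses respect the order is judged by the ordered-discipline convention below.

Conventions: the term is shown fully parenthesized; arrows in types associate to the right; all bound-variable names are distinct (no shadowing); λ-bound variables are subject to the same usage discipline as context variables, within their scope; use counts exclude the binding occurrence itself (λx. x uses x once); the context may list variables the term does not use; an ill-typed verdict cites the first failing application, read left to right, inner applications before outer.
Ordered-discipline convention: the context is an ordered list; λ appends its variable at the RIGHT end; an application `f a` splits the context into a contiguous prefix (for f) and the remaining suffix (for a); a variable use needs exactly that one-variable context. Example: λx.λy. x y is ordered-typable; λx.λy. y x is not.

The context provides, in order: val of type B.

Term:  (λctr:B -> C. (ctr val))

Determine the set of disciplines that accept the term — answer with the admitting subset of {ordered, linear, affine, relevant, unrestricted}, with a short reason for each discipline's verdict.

accepted by: linear, affine, relevant, unrestricted
use counts: val=1, ctr (λ-bound)=1
left-to-right use order: ctr, val
typing: well-typed — term : (B -> C) -> C
ordered ✗ (no contiguous prefix/suffix split fits ctr, val)
linear ✓ (exactly-once usage across val, ctr)
affine ✓ (at most one use each (val, ctr))
relevant ✓ (val, ctr: all used, weakening unneeded)
unrestricted ✓ (typability at (B -> C) -> C is all that's needed)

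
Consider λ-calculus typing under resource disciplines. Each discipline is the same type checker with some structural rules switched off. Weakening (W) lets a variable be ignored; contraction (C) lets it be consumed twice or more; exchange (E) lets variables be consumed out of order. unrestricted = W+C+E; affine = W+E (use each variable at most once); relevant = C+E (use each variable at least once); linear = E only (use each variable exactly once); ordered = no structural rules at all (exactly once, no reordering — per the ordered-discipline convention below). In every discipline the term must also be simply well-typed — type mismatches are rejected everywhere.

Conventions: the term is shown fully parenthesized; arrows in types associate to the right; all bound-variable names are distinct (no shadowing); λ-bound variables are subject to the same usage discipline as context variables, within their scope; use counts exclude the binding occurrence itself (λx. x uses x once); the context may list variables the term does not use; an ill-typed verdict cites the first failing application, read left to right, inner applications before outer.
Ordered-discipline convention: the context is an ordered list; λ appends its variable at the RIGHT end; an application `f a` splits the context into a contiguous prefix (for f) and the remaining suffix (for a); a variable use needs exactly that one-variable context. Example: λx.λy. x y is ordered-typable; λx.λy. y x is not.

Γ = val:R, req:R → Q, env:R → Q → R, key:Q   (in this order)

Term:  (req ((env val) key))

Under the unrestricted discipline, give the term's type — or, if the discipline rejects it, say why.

term : Q
usage: val=1, req=1, env=1, key=1
uses in reading order: req, env, val, key
typing: ✓ — Q
per-discipline verdicts: ordered ✗ | linear ✓ | affine ✓ | relevant ✓ | unrestricted ✓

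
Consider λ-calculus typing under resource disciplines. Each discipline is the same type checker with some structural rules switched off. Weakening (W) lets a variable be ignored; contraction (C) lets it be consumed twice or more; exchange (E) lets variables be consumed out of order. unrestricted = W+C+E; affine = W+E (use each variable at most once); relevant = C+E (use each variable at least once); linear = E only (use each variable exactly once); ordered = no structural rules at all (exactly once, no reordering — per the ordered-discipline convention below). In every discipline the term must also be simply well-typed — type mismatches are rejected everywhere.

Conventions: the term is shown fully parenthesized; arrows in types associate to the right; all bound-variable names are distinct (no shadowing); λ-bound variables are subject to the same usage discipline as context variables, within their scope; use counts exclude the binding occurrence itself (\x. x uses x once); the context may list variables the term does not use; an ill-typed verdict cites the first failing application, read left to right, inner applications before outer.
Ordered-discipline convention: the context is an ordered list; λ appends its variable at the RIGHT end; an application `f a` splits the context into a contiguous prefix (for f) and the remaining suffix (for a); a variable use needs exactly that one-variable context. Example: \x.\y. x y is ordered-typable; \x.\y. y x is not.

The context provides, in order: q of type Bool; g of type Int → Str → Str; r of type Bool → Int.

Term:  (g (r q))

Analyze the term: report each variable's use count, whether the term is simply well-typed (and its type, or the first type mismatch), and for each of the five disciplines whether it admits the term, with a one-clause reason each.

variable uses: q ×1, g ×1, r ×1
use order (left to right): g, r, q
typing: well-typed — term : Str → Str
ordered: ✗ — use order g, r, q needs exchange
linear: ✓ — each of q, g, r used exactly once
affine: ✓ — no duplicate uses among q, g, r
relevant: ✓ — every one of q, g, r appears
unrestricted: ✓ — type-checks (Str → Str) and nothing is barred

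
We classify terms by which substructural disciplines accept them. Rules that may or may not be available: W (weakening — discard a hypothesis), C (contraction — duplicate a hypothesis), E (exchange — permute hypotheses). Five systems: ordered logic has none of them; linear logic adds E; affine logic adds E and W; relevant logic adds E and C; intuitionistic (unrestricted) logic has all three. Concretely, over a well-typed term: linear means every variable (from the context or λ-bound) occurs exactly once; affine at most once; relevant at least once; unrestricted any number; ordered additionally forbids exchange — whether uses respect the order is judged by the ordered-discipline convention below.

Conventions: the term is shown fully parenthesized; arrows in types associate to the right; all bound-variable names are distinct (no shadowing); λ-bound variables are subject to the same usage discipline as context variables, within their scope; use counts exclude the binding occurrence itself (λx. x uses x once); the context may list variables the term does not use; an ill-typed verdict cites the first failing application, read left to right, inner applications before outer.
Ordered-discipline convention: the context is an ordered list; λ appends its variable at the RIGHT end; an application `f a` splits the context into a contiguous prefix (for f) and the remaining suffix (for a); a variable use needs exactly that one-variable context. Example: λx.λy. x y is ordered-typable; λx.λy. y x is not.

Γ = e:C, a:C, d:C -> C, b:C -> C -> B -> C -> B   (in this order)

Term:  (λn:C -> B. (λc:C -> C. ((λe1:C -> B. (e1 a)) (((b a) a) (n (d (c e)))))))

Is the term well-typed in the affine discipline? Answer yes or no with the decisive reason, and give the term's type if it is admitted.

no — needs contraction — a ×3
use counts: e: 1×; a: 3×; d: 1×; b: 1×; n [bound]: 1×; c [bound]: 1×; e1 [bound]: 1×
order of uses: e1, a, b, a, a, n, d, c, e
typing: the term checks, with type (C -> B) -> (C -> C) -> B
summary: ordered ✗, linear ✗, affine ✗, relevant ✓, unrestricted ✓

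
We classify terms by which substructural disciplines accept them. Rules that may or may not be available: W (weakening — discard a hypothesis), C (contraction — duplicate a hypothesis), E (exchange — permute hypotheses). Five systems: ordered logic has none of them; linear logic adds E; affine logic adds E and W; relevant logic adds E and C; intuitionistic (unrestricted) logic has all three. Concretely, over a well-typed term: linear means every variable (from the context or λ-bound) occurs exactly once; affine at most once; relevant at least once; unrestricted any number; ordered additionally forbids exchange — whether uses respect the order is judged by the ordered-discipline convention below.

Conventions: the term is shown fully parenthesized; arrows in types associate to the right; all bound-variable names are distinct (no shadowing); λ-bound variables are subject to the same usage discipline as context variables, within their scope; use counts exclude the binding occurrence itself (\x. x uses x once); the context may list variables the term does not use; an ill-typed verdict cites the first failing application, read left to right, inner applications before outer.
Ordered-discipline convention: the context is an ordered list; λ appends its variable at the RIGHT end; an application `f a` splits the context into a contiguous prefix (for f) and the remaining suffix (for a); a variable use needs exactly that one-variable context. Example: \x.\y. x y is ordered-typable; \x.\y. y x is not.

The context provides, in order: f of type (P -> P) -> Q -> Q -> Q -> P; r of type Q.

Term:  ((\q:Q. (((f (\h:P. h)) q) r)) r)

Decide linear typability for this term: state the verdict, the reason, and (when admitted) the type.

no — needs contraction — r ×2
use counts: f ×1; r ×2; q (bound) ×1; h (bound) ×1
uses in reading order: f, h, q, r, r
typing: the term checks, with type Q -> P
per-discipline verdicts: ordered ✗, linear ✗, affine ✗, relevant ✓, unrestricted ✓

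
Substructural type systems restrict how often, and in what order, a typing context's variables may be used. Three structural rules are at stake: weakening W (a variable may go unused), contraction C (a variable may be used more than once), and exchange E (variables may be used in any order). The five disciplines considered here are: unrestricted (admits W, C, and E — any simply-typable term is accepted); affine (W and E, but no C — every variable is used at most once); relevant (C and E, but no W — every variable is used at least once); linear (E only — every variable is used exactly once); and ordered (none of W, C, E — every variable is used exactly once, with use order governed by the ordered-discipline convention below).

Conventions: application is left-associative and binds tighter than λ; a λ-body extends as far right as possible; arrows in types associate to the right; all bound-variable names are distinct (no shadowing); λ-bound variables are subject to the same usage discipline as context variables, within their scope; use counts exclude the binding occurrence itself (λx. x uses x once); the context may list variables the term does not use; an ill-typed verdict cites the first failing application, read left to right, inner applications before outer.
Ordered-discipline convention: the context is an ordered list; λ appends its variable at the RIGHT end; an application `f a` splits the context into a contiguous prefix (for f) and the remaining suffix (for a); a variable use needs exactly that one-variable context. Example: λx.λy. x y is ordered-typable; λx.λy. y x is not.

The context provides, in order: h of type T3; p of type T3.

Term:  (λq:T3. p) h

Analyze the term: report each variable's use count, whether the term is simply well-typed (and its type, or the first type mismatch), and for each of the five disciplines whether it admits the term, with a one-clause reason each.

use counts: h=1, p=1, q [bound]=0
order of uses: p, h
typing: well-typed at T3
ordered: ✗ — unused: q — weakening required
linear: ✗ — unused: q — weakening required
affine: ✓ — none of h, p, q used more than once
relevant: ✗ — unused: q — weakening required
unrestricted: ✓ — well-typed at T3; no restrictions here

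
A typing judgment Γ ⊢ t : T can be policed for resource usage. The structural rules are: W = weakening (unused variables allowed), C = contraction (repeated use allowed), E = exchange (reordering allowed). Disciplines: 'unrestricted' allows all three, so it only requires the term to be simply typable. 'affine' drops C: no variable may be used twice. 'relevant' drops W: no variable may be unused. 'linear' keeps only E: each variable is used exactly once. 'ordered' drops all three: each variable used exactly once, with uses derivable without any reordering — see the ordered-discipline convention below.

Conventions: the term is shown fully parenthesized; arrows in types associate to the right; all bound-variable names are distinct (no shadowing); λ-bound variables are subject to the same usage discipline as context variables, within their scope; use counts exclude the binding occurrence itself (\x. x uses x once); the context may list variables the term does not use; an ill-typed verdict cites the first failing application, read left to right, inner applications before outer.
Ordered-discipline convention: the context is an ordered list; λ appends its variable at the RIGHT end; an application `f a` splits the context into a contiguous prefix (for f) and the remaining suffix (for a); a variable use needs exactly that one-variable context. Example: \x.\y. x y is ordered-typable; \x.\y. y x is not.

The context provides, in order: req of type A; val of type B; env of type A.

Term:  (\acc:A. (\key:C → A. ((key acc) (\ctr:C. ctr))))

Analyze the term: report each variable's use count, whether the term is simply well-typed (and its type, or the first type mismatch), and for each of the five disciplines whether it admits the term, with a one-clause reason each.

usage: req: 0; val: 0; env: 0; acc (λ-bound): 1; key (λ-bound): 1; ctr (λ-bound): 1
use order (left to right): key, acc, ctr
typing: ill-typed: an argument A mismatches the expected C
ordered: ✗ — fails simple typing
linear: ✗ — a type mismatch blocks all five
affine: ✗ — the type mismatch rejects it
relevant: ✗ — not simply typable
unrestricted: ✗ — fails simple typing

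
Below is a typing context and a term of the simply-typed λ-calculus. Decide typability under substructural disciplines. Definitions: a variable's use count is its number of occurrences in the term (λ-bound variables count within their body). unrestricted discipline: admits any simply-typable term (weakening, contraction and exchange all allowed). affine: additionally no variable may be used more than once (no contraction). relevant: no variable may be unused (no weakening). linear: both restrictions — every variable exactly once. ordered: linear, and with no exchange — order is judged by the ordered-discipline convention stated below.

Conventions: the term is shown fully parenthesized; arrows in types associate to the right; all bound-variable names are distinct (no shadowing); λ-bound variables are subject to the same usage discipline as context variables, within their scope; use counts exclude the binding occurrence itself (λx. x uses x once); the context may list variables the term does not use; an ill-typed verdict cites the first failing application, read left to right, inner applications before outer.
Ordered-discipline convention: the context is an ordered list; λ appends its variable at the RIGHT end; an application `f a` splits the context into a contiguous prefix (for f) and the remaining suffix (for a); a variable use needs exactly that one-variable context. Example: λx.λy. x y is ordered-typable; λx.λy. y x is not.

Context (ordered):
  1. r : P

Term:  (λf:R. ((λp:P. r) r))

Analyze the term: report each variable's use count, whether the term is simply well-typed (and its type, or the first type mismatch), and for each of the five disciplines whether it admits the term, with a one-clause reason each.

counts: r: 2; f (λ-bound): 0; p (λ-bound): 0
order of uses: r, r
typing: ✓ — R -> P
ordered: ✗, needs contraction — r ×2; unused: f, p — weakening required
linear: ✗, needs contraction — r ×2; unused: f, p — weakening required
affine: ✗, needs contraction — r ×2
relevant: ✗, unused: f, p — weakening required
unrestricted: ✓, simply typable at R -> P; W, C, E all held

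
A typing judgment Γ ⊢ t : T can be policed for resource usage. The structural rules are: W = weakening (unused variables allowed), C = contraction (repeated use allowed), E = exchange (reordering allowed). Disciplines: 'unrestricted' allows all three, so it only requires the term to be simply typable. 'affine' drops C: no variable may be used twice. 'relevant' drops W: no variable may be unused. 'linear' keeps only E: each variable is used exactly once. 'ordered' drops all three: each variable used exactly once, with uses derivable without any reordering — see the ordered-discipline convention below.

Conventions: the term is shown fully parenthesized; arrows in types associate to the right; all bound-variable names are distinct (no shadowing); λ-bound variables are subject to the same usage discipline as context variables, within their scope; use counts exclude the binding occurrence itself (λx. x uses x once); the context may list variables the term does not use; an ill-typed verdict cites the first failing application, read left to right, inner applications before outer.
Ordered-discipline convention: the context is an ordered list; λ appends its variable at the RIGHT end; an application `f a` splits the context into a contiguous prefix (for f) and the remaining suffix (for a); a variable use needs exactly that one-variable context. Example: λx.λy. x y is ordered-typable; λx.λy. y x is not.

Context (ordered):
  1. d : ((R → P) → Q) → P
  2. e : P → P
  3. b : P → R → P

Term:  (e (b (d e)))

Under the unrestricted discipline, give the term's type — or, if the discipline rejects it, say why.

not well-typed under unrestricted — fails simple typing
use counts: d ×1; e ×2; b ×1
order of uses: e, b, d, e
typing: ill-typed: a function awaiting (R → P) → Q gets P → P
per-discipline verdicts: ordered ✗; linear ✗; affine ✗; relevant ✗; unrestricted ✗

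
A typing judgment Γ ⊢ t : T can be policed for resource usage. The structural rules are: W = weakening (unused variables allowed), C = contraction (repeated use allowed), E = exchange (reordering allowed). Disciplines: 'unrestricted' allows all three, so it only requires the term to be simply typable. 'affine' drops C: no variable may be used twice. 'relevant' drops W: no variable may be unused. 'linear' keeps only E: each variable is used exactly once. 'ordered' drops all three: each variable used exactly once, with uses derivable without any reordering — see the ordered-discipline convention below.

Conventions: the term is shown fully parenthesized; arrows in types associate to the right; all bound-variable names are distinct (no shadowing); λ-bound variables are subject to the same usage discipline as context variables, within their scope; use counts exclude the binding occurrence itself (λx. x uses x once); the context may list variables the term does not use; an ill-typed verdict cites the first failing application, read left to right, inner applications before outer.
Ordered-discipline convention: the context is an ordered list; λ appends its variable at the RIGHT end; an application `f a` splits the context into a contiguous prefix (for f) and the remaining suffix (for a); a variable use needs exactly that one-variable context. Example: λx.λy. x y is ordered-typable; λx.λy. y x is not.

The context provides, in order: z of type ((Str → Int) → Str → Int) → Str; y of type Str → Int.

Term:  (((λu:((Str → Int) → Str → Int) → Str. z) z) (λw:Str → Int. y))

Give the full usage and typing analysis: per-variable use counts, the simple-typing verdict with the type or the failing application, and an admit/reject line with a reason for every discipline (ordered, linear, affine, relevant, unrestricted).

variable uses: z=2; y=1; u [bound]=0; w [bound]=0
uses in reading order: z, z, y
typing: the term checks, with type Str
ordered ✗ (needs contraction — z ×2; needs weakening: u, w unused)
linear ✗ (needs contraction — z ×2; needs weakening: u, w unused)
affine ✗ (needs contraction — z ×2)
relevant ✗ (needs weakening: u, w unused)
unrestricted ✓ (type-checks (Str) and nothing is barred)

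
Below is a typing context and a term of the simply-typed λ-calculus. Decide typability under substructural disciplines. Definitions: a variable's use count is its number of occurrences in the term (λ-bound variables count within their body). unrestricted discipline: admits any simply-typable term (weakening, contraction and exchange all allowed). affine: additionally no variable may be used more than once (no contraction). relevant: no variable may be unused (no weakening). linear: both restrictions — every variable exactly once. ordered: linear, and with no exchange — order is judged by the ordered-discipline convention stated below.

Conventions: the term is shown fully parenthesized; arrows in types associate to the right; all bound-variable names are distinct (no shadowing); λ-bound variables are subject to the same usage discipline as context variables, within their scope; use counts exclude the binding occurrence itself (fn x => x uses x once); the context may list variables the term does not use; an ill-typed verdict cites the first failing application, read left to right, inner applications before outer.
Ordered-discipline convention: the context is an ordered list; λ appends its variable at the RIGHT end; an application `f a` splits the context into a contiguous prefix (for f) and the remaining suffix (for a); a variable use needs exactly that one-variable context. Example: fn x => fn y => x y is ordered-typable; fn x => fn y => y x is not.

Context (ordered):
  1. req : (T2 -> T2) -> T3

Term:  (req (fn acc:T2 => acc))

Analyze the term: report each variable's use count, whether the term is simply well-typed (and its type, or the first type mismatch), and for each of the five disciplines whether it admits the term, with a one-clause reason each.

use counts: req: 1, acc (bound): 1
uses in reading order: req, acc
typing: ✓ — T3
ordered: ✓, req, acc: once each, no exchange needed
linear: ✓, exactly-once usage across req, acc
affine: ✓, no duplicate uses among req, acc
relevant: ✓, at least one use each (req, acc)
unrestricted: ✓, type-checks (T3) and nothing is barred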